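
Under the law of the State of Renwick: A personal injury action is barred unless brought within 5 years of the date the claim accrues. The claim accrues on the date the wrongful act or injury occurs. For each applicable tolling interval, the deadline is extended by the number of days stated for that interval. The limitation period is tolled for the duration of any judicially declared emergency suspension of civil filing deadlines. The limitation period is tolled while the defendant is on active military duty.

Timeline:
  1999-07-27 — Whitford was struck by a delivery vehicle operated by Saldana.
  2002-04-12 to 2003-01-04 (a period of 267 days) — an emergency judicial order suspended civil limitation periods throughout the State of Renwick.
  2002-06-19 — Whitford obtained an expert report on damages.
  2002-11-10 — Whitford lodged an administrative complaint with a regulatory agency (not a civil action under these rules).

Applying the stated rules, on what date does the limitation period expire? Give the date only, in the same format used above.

2005-04-20

The claim accrued on 1999-07-27, when the wrongful act occurred.
The untolled deadline — 5 years after 1999-07-27 — is 2004-07-27.
Because the emergency suspension of filing deadlines ran from 2002-04-12 to 2003-01-04, the deadline is extended by 267 days to 2005-04-20.
The other events in the timeline have no effect on the limitation period under the stated rules.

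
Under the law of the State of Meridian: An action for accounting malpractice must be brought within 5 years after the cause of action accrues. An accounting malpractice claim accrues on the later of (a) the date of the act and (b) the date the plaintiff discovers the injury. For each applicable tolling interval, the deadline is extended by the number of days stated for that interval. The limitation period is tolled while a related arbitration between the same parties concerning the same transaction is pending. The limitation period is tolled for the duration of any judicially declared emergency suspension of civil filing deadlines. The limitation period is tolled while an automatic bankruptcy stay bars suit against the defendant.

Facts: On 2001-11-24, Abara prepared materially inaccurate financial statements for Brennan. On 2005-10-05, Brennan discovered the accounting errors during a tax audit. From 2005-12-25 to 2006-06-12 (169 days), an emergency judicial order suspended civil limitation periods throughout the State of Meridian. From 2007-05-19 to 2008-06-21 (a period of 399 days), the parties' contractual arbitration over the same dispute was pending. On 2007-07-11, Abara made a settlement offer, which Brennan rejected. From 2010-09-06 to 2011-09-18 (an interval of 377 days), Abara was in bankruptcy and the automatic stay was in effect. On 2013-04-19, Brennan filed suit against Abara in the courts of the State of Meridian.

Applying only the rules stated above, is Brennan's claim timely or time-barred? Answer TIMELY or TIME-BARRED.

Taking the later of the act (2001-11-24) and discovery (2005-10-05), the claim accrued on 2005-10-05.
5 years from 2005-10-05 is 2010-10-05.
The period was tolled for 169 days by the emergency suspension of filing deadlines (2005-12-25 to 2006-06-12), pushing the deadline to 2011-03-23.
Because the pending related arbitration ran from 2007-05-19 to 2008-06-21, the deadline is extended by 399 days to 2012-04-25.
The period was tolled for 377 days by the automatic bankruptcy stay (2010-09-06 to 2011-09-18), pushing the deadline to 2013-05-07.
Nothing else in the chronology tolls or restarts the period.
Brennan filed on 2013-04-19, before the 2013-05-07 deadline, so the action is timely.

TIMELY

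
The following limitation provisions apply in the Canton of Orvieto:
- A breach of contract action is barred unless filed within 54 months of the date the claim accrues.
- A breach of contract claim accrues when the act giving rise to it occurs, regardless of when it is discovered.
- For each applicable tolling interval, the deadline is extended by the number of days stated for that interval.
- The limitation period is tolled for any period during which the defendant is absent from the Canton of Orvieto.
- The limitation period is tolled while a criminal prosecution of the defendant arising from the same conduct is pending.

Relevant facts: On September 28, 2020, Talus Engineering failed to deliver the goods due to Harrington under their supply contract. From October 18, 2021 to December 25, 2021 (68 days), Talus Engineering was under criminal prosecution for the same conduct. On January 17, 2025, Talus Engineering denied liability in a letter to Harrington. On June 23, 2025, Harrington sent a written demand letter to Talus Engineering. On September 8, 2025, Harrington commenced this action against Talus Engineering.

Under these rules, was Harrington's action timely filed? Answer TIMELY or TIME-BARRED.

TIME-BARRED

The claim accrued on September 28, 2020, when the wrongful act occurred.
54 months from September 28, 2020 is March 28, 2025.
Because the pending criminal prosecution ran from October 18, 2021 to December 25, 2021, the deadline is extended by 68 days to June 4, 2025.
None of the other events listed affects the running of the period under the stated rules.
The September 8, 2025 filing falls after the June 4, 2025 deadline; the claim is time-barred.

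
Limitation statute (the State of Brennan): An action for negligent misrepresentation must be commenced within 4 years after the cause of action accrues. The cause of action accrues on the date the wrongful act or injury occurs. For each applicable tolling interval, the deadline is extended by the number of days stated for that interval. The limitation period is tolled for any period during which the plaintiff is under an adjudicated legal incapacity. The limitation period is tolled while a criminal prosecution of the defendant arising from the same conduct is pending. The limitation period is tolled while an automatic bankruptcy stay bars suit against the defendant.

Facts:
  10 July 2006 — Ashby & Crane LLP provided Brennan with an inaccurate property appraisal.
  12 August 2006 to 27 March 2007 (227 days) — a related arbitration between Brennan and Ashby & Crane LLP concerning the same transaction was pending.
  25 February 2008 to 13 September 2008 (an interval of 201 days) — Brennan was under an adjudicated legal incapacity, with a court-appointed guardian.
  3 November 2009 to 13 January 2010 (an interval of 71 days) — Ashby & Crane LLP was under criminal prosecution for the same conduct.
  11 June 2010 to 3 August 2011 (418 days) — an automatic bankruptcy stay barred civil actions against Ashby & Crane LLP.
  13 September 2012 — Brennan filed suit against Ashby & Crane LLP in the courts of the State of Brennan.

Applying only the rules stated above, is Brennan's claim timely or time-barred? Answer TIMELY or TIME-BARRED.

TIME-BARRED

The cause of action accrued on 10 July 2006, the date of the act.
Adding the 4 years base period to 10 July 2006 gives a deadline of 10 July 2010, before any tolling.
Because the plaintiff's legal incapacity ran from 25 February 2008 to 13 September 2008, the deadline is extended by 201 days to 27 January 2011.
Because the pending criminal prosecution ran from 3 November 2009 to 13 January 2010, the deadline is extended by 71 days to 8 April 2011.
The automatic bankruptcy stay from 11 June 2010 to 3 August 2011 tolled the period for 418 days, extending the deadline to 30 May 2012.
Although a pending arbitration ran from 12 August 2006 to 27 March 2007, the stated rules do not make that a tolling event, so it is disregarded.
Brennan filed on 13 September 2012, after the 30 May 2012 deadline, so the action is time-barred.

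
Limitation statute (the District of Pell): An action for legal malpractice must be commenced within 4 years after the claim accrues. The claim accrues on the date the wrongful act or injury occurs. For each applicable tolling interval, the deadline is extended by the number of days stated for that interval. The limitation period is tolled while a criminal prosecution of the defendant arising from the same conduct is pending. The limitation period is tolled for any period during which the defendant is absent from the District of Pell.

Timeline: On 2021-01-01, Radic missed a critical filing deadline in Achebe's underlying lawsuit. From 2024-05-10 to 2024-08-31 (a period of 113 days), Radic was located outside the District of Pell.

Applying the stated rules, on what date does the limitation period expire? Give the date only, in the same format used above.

The claim accrued on 2021-01-01, when the wrongful act occurred.
4 years from 2021-01-01 is 2025-01-01.
Because the defendant's absence from the jurisdiction ran from 2024-05-10 to 2024-08-31, the deadline is extended by 113 days to 2025-04-24.

2025-04-24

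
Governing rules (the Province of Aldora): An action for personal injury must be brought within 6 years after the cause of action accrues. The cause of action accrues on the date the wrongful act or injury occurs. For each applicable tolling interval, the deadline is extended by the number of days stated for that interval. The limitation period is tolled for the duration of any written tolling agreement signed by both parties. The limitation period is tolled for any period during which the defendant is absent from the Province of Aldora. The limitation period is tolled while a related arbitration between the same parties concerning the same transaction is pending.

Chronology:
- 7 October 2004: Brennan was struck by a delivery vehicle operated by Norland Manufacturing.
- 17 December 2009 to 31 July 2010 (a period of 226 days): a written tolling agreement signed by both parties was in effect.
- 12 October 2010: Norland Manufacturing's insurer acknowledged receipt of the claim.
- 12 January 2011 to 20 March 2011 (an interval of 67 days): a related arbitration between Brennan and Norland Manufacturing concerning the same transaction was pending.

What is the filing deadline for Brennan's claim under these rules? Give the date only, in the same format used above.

The claim accrued on 7 October 2004, when the wrongful act occurred.
Adding the 6 years base period to 7 October 2004 gives a deadline of 7 October 2010, before any tolling.
The written tolling agreement from 17 December 2009 to 31 July 2010 tolled the period for 226 days, extending the deadline to 21 May 2011.
Because the pending related arbitration ran from 12 January 2011 to 20 March 2011, the deadline is extended by 67 days to 27 July 2011.
None of the other events listed affects the running of the period under the stated rules.

27 July 2011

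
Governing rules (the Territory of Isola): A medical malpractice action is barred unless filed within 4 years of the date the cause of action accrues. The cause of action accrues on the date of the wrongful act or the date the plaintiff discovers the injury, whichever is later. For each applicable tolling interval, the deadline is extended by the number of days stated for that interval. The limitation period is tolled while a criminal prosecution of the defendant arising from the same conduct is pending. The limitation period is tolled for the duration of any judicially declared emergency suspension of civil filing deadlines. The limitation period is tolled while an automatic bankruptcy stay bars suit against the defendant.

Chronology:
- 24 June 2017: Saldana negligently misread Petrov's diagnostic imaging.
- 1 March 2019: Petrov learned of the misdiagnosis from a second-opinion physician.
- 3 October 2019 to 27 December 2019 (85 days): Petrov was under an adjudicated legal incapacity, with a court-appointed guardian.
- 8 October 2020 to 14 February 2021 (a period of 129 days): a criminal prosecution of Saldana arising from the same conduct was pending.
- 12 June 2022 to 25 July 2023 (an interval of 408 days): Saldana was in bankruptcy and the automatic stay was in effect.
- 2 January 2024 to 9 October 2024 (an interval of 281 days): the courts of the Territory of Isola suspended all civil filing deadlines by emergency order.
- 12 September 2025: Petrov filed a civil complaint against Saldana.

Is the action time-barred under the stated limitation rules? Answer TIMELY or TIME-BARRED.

TIME-BARRED

Because discovery on 1 March 2019 post-dates the 24 June 2017 act, accrual under the later-of rule falls on 1 March 2019.
Adding the 4 years base period to 1 March 2019 gives a deadline of 1 March 2023, before any tolling.
Because the pending criminal prosecution ran from 8 October 2020 to 14 February 2021, the deadline is extended by 129 days to 8 July 2023.
Because the automatic bankruptcy stay ran from 12 June 2022 to 25 July 2023, the deadline is extended by 408 days to 19 August 2024.
The emergency suspension of filing deadlines from 2 January 2024 to 9 October 2024 tolled the period for 281 days, extending the deadline to 27 May 2025.
No stated provision tolls the period for the plaintiff's incapacity, so the interval from 3 October 2019 to 27 December 2019 has no effect on the deadline.
Petrov filed on 12 September 2025, after the 27 May 2025 deadline, so the action is time-barred.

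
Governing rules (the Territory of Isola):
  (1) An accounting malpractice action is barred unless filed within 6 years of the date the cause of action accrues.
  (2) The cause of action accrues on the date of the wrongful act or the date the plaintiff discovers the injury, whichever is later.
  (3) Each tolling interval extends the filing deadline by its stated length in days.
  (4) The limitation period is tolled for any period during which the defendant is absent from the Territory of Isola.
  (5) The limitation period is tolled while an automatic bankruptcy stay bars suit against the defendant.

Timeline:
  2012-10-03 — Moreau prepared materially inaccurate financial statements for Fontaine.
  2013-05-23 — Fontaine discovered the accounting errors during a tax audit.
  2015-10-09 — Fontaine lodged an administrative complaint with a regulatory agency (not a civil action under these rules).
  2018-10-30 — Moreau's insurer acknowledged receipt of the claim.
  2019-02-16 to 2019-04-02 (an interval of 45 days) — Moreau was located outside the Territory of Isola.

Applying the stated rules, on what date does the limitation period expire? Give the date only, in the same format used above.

Taking the later of the act (2012-10-03) and discovery (2013-05-23), the claim accrued on 2013-05-23.
Adding the 6 years base period to 2013-05-23 gives a deadline of 2019-05-23, before any tolling.
Because the defendant's absence from the jurisdiction ran from 2019-02-16 to 2019-04-02, the deadline is extended by 45 days to 2019-07-07.
Nothing else in the chronology tolls or restarts the period.

2019-07-07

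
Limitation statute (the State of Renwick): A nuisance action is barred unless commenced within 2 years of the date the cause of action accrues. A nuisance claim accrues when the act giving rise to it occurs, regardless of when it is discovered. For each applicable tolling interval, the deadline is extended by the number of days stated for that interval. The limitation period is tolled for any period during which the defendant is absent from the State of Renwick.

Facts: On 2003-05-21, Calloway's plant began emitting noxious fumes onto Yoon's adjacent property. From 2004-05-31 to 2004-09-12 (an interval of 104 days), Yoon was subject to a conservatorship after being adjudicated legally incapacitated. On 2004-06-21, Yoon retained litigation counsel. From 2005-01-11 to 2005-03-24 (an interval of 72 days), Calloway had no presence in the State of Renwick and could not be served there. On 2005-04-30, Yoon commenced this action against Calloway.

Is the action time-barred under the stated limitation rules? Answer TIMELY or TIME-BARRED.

The claim accrued on 2003-05-21, when the wrongful act occurred.
Adding the 2 years base period to 2003-05-21 gives a deadline of 2005-05-21, before any tolling.
The period was tolled for 72 days by the defendant's absence from the jurisdiction (2005-01-11 to 2005-03-24), pushing the deadline to 2005-08-01.
The plaintiff's legal incapacity from 2004-05-31 to 2004-09-12 does not toll the period, because no stated rule makes the plaintiff's incapacity a tolling event.
Nothing else in the chronology tolls or restarts the period.
Filing on 2005-04-30 beat the 2005-08-01 deadline — the action is timely.

TIMELY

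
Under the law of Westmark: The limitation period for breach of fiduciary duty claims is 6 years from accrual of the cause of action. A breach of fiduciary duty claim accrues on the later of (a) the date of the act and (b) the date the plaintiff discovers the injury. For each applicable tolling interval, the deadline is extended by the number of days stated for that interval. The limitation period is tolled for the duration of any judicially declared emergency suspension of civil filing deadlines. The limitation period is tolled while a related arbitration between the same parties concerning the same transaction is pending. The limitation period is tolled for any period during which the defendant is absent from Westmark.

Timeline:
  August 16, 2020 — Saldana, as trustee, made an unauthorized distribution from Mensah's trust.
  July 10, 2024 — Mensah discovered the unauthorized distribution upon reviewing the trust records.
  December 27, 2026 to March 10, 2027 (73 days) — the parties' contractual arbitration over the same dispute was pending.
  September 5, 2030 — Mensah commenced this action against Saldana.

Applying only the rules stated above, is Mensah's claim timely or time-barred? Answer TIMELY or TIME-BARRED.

Taking the later of the act (August 16, 2020) and discovery (July 10, 2024), the claim accrued on July 10, 2024.
The untolled deadline — 6 years after July 10, 2024 — is July 10, 2030.
The period was tolled for 73 days by the pending related arbitration (December 27, 2026 to March 10, 2027), pushing the deadline to September 21, 2030.
Mensah filed on September 5, 2030, before the September 21, 2030 deadline, so the action is timely.

TIMELY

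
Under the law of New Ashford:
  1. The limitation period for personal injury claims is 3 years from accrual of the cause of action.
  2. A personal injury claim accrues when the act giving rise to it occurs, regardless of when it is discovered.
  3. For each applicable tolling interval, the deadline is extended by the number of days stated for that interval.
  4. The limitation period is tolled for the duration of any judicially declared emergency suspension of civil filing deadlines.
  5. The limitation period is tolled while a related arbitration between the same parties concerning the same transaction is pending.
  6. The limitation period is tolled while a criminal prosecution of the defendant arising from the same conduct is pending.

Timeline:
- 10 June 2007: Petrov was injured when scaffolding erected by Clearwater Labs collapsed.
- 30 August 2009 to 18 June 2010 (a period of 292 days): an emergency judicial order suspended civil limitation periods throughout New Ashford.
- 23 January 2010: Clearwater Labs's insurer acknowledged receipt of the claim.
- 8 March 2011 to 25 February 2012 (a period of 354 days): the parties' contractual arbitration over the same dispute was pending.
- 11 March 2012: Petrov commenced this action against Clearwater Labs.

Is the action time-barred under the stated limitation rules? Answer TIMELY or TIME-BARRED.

TIMELY

The claim accrued on 10 June 2007, when the wrongful act occurred.
The untolled deadline — 3 years after 10 June 2007 — is 10 June 2010.
The emergency suspension of filing deadlines from 30 August 2009 to 18 June 2010 tolled the period for 292 days, extending the deadline to 29 March 2011.
Because the pending related arbitration ran from 8 March 2011 to 25 February 2012, the deadline is extended by 354 days to 17 March 2012.
Nothing else in the chronology tolls or restarts the period.
Filing on 11 March 2012 beat the 17 March 2012 deadline — the action is timely.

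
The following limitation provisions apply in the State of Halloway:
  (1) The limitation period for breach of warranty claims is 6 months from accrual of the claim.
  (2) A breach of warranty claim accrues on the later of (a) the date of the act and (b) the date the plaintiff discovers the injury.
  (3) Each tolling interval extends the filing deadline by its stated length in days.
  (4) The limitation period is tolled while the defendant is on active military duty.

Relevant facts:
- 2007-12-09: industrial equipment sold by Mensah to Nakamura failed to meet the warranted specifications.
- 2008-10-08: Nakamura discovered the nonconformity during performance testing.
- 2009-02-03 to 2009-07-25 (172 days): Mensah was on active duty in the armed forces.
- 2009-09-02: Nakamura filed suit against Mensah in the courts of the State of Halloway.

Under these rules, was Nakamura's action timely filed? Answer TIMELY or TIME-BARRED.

TIMELY

Taking the later of the act (2007-12-09) and discovery (2008-10-08), the claim accrued on 2008-10-08.
The untolled deadline — 6 months after 2008-10-08 — is 2009-04-08.
Because the defendant's active military service ran from 2009-02-03 to 2009-07-25, the deadline is extended by 172 days to 2009-09-27.
Nakamura filed on 2009-09-02, before the 2009-09-27 deadline, so the action is timely.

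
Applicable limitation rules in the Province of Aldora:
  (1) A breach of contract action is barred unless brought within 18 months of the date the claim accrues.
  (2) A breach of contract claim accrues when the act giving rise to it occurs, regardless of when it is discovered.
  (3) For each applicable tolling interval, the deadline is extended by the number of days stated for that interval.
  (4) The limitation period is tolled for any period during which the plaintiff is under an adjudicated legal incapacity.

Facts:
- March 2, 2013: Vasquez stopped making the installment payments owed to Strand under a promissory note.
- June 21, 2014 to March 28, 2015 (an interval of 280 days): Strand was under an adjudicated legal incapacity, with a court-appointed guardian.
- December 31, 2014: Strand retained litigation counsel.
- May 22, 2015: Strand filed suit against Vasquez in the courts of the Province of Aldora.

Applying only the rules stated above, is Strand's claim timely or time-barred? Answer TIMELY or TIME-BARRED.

TIMELY

The limitation period began to run on March 2, 2013.
Adding the 18 months base period to March 2, 2013 gives a deadline of September 2, 2014, before any tolling.
The plaintiff's legal incapacity from June 21, 2014 to March 28, 2015 tolled the period for 280 days, extending the deadline to June 9, 2015.
The other events in the timeline have no effect on the limitation period under the stated rules.
Filing on May 22, 2015 beat the June 9, 2015 deadline — the action is timely.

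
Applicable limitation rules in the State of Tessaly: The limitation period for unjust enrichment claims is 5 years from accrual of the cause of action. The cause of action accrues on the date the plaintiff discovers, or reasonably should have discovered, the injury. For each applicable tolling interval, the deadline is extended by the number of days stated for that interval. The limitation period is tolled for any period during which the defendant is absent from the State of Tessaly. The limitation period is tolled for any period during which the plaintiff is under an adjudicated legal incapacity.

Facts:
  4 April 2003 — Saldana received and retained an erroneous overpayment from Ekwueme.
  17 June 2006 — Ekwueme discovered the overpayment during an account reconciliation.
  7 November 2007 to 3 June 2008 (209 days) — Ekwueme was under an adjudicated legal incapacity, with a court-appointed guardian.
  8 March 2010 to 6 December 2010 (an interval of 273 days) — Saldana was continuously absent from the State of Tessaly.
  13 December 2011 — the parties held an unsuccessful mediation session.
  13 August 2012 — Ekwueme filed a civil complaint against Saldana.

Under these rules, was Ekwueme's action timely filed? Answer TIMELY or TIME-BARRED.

TIMELY

Accrual is tied to discovery, so the period began on 17 June 2006 rather than on 4 April 2003 when the act occurred.
5 years from 17 June 2006 is 17 June 2011.
The plaintiff's legal incapacity from 7 November 2007 to 3 June 2008 tolled the period for 209 days, extending the deadline to 12 January 2012.
Because the defendant's absence from the jurisdiction ran from 8 March 2010 to 6 December 2010, the deadline is extended by 273 days to 11 October 2012.
None of the other events listed affects the running of the period under the stated rules.
Filing on 13 August 2012 beat the 11 October 2012 deadline — the action is timely.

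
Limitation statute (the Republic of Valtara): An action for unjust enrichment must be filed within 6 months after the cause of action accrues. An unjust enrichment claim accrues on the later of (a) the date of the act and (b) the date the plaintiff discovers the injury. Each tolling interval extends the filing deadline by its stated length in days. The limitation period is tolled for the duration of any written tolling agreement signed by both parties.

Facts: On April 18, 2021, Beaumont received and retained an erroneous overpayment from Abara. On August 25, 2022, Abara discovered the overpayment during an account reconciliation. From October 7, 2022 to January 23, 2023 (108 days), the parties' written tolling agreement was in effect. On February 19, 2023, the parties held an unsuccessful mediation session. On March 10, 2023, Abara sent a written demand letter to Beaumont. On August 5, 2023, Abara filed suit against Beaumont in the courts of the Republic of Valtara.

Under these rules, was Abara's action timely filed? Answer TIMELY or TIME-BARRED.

The claim accrued on August 25, 2022 — the later of the April 18, 2021 act and the August 25, 2022 discovery.
The untolled deadline — 6 months after August 25, 2022 — is February 25, 2023.
The written tolling agreement from October 7, 2022 to January 23, 2023 tolled the period for 108 days, extending the deadline to June 13, 2023.
The other events in the timeline have no effect on the limitation period under the stated rules.
The August 5, 2023 filing falls after the June 13, 2023 deadline; the claim is time-barred.

TIME-BARRED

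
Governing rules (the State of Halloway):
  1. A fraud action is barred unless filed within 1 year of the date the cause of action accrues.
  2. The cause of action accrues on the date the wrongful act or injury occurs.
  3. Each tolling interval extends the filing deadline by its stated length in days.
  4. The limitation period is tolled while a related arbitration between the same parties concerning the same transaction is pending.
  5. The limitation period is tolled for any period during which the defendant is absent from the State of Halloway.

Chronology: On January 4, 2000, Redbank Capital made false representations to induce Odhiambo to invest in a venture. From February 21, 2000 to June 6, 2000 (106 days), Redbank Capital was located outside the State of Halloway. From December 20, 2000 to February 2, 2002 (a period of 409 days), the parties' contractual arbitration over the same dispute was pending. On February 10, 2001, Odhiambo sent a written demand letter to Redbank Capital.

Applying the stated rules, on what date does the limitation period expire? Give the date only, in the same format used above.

June 3, 2002

The limitation period began to run on January 4, 2000.
1 year from January 4, 2000 is January 4, 2001.
The period was tolled for 106 days by the defendant's absence from the jurisdiction (February 21, 2000 to June 6, 2000), pushing the deadline to April 20, 2001.
The pending related arbitration from December 20, 2000 to February 2, 2002 tolled the period for 409 days, extending the deadline to June 3, 2002.
None of the other events listed affects the running of the period under the stated rules.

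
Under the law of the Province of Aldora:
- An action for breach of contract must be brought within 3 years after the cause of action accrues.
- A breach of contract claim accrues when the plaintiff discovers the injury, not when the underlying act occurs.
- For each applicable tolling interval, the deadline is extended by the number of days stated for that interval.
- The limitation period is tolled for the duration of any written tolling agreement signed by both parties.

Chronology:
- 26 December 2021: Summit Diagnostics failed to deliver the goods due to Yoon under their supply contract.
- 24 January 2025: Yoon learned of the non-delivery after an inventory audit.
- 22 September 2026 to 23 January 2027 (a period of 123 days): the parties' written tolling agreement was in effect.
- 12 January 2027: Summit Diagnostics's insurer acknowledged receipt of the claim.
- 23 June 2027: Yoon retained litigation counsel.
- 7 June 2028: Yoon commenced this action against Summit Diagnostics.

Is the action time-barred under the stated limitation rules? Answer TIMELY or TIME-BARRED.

TIME-BARRED

Under the discovery rule, the claim accrued on 24 January 2025, when Yoon discovered the injury — not on the 26 December 2021 date of the underlying act.
Adding the 3 years base period to 24 January 2025 gives a deadline of 24 January 2028, before any tolling.
The period was tolled for 123 days by the written tolling agreement (22 September 2026 to 23 January 2027), pushing the deadline to 26 May 2028.
None of the other events listed affects the running of the period under the stated rules.
Yoon filed on 7 June 2028, after the 26 May 2028 deadline, so the action is time-barred.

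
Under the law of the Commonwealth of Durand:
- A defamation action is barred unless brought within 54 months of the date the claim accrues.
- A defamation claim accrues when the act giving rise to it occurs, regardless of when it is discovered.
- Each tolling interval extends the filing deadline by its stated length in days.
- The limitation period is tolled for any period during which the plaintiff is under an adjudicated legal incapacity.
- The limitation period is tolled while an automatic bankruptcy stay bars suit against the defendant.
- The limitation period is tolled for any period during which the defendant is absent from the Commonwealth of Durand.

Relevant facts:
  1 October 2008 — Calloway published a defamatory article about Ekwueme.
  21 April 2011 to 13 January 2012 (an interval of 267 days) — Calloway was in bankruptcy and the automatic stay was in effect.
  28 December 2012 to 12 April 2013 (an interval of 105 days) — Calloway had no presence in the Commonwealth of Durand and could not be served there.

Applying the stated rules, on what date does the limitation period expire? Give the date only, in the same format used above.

8 April 2014

The limitation period began to run on 1 October 2008.
Adding the 54 months base period to 1 October 2008 gives a deadline of 1 April 2013, before any tolling.
The automatic bankruptcy stay from 21 April 2011 to 13 January 2012 tolled the period for 267 days, extending the deadline to 24 December 2013.
Because the defendant's absence from the jurisdiction ran from 28 December 2012 to 12 April 2013, the deadline is extended by 105 days to 8 April 2014.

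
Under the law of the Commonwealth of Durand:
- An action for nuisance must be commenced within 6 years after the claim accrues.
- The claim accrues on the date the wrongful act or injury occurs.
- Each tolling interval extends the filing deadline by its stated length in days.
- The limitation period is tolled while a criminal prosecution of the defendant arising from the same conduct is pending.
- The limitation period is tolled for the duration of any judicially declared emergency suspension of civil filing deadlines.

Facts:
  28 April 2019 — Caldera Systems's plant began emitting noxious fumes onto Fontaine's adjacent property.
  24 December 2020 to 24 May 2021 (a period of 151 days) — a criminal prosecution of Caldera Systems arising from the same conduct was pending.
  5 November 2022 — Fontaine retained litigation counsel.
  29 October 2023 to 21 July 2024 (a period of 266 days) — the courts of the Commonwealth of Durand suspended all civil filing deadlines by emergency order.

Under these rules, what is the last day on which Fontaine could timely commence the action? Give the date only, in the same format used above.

19 June 2026

The claim accrued on 28 April 2019, when the wrongful act occurred.
6 years from 28 April 2019 is 28 April 2025.
The period was tolled for 151 days by the pending criminal prosecution (24 December 2020 to 24 May 2021), pushing the deadline to 26 September 2025.
The emergency suspension of filing deadlines from 29 October 2023 to 21 July 2024 tolled the period for 266 days, extending the deadline to 19 June 2026.
Nothing else in the chronology tolls or restarts the period.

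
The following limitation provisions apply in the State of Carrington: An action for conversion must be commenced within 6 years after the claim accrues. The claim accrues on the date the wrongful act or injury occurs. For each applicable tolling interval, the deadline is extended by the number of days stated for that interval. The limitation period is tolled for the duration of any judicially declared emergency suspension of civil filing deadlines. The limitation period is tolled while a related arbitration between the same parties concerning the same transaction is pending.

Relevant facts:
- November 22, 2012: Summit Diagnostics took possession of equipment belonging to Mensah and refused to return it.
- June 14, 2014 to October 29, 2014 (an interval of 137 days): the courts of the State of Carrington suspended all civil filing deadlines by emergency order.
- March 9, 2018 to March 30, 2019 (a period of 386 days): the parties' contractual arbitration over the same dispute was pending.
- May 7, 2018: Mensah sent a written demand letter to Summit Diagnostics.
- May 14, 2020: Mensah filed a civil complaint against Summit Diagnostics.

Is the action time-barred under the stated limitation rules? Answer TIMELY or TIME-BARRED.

TIME-BARRED

The claim accrued on November 22, 2012, when the wrongful act occurred.
6 years from November 22, 2012 is November 22, 2018.
The period was tolled for 137 days by the emergency suspension of filing deadlines (June 14, 2014 to October 29, 2014), pushing the deadline to April 8, 2019.
Because the pending related arbitration ran from March 9, 2018 to March 30, 2019, the deadline is extended by 386 days to April 28, 2020.
The other events in the timeline have no effect on the limitation period under the stated rules.
Mensah filed on May 14, 2020, after the April 28, 2020 deadline, so the action is time-barred.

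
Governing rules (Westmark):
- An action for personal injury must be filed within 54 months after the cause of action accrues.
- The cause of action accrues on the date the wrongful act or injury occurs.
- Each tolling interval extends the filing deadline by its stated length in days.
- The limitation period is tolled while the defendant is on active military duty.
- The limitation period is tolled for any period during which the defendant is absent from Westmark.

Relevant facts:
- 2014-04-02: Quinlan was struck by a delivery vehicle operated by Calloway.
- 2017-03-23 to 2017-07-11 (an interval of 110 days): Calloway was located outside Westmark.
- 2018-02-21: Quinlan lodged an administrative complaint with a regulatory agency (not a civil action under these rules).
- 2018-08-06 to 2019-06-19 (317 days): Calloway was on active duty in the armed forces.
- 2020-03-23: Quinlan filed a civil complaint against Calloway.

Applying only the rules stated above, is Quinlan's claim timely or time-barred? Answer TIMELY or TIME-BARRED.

TIME-BARRED

The claim accrued on 2014-04-02, when the wrongful act occurred.
54 months from 2014-04-02 is 2018-10-02.
The defendant's absence from the jurisdiction from 2017-03-23 to 2017-07-11 tolled the period for 110 days, extending the deadline to 2019-01-20.
Because the defendant's active military service ran from 2018-08-06 to 2019-06-19, the deadline is extended by 317 days to 2019-12-03.
Nothing else in the chronology tolls or restarts the period.
The 2020-03-23 filing falls after the 2019-12-03 deadline; the claim is time-barred.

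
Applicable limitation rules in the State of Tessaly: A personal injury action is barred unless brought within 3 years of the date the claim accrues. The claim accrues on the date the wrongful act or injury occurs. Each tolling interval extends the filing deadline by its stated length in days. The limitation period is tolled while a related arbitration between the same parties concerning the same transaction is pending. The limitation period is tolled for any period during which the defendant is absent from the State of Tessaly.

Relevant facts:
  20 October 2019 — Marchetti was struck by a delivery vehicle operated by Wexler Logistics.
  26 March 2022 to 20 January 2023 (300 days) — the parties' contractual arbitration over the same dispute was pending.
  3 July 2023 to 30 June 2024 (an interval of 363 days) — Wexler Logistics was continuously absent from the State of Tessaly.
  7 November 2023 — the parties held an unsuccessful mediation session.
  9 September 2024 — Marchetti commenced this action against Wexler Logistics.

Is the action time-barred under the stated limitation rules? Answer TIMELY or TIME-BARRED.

The limitation period began to run on 20 October 2019.
3 years from 20 October 2019 is 20 October 2022.
Because the pending related arbitration ran from 26 March 2022 to 20 January 2023, the deadline is extended by 300 days to 16 August 2023.
The defendant's absence from the jurisdiction from 3 July 2023 to 30 June 2024 tolled the period for 363 days, extending the deadline to 13 August 2024.
None of the other events listed affects the running of the period under the stated rules.
Marchetti filed on 9 September 2024, after the 13 August 2024 deadline, so the action is time-barred.

TIME-BARRED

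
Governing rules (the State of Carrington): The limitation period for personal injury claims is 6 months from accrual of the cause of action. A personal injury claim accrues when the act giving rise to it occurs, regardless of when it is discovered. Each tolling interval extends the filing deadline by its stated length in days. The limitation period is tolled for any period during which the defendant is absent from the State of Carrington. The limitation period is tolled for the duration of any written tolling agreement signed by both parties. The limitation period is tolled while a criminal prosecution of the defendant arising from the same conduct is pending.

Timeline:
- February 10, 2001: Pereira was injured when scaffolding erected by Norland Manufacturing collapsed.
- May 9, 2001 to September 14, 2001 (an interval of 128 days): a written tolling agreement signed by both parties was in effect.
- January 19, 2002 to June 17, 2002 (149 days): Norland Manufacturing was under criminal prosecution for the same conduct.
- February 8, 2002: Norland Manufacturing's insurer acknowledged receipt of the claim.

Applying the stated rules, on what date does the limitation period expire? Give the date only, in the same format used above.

The limitation period began to run on February 10, 2001.
Adding the 6 months base period to February 10, 2001 gives a deadline of August 10, 2001, before any tolling.
Because the written tolling agreement ran from May 9, 2001 to September 14, 2001, the deadline is extended by 128 days to December 16, 2001.
The pending criminal prosecution starting January 19, 2002 came too late — the period had run on December 16, 2001 — and so does not extend the deadline.
None of the other events listed affects the running of the period under the stated rules.

December 16, 2001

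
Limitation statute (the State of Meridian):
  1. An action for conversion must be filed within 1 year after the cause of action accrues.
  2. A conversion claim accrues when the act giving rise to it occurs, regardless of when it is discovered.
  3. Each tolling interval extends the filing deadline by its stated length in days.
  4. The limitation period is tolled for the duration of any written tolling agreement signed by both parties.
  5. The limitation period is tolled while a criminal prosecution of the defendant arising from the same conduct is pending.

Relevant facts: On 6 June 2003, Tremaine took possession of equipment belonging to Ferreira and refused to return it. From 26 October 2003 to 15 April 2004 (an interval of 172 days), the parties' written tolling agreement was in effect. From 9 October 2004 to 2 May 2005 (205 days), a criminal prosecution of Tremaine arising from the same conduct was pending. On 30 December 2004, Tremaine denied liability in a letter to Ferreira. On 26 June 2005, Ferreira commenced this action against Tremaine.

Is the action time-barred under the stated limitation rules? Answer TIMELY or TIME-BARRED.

TIME-BARRED

The cause of action accrued on 6 June 2003, the date of the act.
1 year from 6 June 2003 is 6 June 2004.
Because the written tolling agreement ran from 26 October 2003 to 15 April 2004, the deadline is extended by 172 days to 25 November 2004.
Because the pending criminal prosecution ran from 9 October 2004 to 2 May 2005, the deadline is extended by 205 days to 18 June 2005.
The other events in the timeline have no effect on the limitation period under the stated rules.
Filing on 26 June 2005 missed the 18 June 2005 deadline — the action is time-barred.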